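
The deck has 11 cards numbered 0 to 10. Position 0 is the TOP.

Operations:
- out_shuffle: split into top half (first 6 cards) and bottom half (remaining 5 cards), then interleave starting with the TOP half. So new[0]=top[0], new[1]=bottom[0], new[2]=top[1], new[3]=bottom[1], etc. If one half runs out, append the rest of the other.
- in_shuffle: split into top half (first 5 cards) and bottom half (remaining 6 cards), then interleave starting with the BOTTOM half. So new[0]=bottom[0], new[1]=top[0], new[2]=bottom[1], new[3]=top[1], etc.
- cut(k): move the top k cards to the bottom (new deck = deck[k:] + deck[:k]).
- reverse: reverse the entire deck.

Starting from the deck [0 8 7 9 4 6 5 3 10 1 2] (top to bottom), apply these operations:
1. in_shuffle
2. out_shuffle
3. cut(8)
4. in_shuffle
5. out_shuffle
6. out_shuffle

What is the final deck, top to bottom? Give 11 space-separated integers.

After op 1 (in_shuffle): [6 0 5 8 3 7 10 9 1 4 2]
After op 2 (out_shuffle): [6 10 0 9 5 1 8 4 3 2 7]
After op 3 (cut(8)): [3 2 7 6 10 0 9 5 1 8 4]
After op 4 (in_shuffle): [0 3 9 2 5 7 1 6 8 10 4]
After op 5 (out_shuffle): [0 1 3 6 9 8 2 10 5 4 7]
After op 6 (out_shuffle): [0 2 1 10 3 5 6 4 9 7 8]

Answer: 0 2 1 10 3 5 6 4 9 7 8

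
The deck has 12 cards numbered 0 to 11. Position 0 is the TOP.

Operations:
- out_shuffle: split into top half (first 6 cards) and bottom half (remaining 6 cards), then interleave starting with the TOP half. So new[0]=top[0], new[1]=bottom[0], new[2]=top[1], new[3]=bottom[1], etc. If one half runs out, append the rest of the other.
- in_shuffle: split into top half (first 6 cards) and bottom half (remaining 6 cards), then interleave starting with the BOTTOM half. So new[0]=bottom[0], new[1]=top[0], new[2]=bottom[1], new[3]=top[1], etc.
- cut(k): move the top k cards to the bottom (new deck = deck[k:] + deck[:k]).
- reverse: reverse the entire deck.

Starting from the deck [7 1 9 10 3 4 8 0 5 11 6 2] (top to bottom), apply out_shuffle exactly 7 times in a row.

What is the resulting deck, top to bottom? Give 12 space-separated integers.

After op 1 (out_shuffle): [7 8 1 0 9 5 10 11 3 6 4 2]
After op 2 (out_shuffle): [7 10 8 11 1 3 0 6 9 4 5 2]
After op 3 (out_shuffle): [7 0 10 6 8 9 11 4 1 5 3 2]
After op 4 (out_shuffle): [7 11 0 4 10 1 6 5 8 3 9 2]
After op 5 (out_shuffle): [7 6 11 5 0 8 4 3 10 9 1 2]
After op 6 (out_shuffle): [7 4 6 3 11 10 5 9 0 1 8 2]
After op 7 (out_shuffle): [7 5 4 9 6 0 3 1 11 8 10 2]

Answer: 7 5 4 9 6 0 3 1 11 8 10 2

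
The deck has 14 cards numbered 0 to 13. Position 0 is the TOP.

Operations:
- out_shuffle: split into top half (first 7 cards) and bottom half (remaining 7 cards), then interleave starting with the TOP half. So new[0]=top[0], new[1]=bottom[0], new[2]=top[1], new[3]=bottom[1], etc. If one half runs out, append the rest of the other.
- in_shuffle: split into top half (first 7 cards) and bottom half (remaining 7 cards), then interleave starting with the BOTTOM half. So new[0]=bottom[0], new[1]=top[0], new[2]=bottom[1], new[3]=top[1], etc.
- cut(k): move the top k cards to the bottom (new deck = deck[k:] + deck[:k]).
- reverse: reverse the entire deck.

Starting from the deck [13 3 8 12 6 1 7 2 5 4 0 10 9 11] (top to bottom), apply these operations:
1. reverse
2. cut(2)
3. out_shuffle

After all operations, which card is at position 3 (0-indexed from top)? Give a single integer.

After op 1 (reverse): [11 9 10 0 4 5 2 7 1 6 12 8 3 13]
After op 2 (cut(2)): [10 0 4 5 2 7 1 6 12 8 3 13 11 9]
After op 3 (out_shuffle): [10 6 0 12 4 8 5 3 2 13 7 11 1 9]
Position 3: card 12.

Answer: 12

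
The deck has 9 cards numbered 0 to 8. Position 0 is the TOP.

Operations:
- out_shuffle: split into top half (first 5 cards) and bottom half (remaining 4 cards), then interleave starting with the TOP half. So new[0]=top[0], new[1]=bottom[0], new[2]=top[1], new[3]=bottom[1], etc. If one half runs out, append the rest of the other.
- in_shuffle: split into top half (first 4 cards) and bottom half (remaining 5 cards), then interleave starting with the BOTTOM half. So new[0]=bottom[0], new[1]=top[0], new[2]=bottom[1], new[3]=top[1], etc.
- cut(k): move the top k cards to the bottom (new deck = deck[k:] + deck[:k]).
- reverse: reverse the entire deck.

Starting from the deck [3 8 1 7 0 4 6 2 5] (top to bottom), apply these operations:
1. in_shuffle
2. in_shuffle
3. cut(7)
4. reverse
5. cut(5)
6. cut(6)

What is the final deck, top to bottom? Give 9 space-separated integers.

After op 1 (in_shuffle): [0 3 4 8 6 1 2 7 5]
After op 2 (in_shuffle): [6 0 1 3 2 4 7 8 5]
After op 3 (cut(7)): [8 5 6 0 1 3 2 4 7]
After op 4 (reverse): [7 4 2 3 1 0 6 5 8]
After op 5 (cut(5)): [0 6 5 8 7 4 2 3 1]
After op 6 (cut(6)): [2 3 1 0 6 5 8 7 4]

Answer: 2 3 1 0 6 5 8 7 4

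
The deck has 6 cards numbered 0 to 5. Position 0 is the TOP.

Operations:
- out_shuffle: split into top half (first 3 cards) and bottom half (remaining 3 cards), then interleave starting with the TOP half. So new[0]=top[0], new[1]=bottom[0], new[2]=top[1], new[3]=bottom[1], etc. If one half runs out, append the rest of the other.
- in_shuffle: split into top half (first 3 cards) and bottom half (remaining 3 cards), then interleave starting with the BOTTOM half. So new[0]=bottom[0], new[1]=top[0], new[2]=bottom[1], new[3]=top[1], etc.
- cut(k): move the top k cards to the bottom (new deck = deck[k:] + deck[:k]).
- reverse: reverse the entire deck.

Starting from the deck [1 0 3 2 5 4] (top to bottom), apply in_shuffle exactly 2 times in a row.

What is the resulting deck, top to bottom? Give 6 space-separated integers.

After op 1 (in_shuffle): [2 1 5 0 4 3]
After op 2 (in_shuffle): [0 2 4 1 3 5]

Answer: 0 2 4 1 3 5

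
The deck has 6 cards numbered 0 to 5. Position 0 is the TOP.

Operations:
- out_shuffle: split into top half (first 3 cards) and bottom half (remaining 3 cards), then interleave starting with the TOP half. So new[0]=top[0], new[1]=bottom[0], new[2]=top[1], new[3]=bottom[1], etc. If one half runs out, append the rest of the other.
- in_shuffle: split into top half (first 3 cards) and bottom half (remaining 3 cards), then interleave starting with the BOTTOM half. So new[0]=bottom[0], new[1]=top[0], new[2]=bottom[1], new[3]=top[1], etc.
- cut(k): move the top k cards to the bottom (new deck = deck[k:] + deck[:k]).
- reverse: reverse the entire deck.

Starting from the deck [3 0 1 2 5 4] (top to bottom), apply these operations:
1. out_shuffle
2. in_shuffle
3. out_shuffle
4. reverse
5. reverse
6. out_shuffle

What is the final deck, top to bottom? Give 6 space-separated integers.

Answer: 5 4 2 1 3 0

Derivation:
After op 1 (out_shuffle): [3 2 0 5 1 4]
After op 2 (in_shuffle): [5 3 1 2 4 0]
After op 3 (out_shuffle): [5 2 3 4 1 0]
After op 4 (reverse): [0 1 4 3 2 5]
After op 5 (reverse): [5 2 3 4 1 0]
After op 6 (out_shuffle): [5 4 2 1 3 0]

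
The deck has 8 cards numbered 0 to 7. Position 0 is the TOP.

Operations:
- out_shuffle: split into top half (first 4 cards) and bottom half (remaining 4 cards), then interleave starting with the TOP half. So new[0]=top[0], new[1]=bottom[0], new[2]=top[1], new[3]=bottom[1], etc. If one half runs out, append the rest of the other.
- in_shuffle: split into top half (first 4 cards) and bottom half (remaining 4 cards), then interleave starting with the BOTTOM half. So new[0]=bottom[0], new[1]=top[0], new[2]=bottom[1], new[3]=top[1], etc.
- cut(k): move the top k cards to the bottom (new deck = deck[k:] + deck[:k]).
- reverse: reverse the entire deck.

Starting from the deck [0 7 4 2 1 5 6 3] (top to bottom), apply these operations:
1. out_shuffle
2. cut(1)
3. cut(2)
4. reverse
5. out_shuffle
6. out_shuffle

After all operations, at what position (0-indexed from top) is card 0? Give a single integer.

After op 1 (out_shuffle): [0 1 7 5 4 6 2 3]
After op 2 (cut(1)): [1 7 5 4 6 2 3 0]
After op 3 (cut(2)): [5 4 6 2 3 0 1 7]
After op 4 (reverse): [7 1 0 3 2 6 4 5]
After op 5 (out_shuffle): [7 2 1 6 0 4 3 5]
After op 6 (out_shuffle): [7 0 2 4 1 3 6 5]
Card 0 is at position 1.

Answer: 1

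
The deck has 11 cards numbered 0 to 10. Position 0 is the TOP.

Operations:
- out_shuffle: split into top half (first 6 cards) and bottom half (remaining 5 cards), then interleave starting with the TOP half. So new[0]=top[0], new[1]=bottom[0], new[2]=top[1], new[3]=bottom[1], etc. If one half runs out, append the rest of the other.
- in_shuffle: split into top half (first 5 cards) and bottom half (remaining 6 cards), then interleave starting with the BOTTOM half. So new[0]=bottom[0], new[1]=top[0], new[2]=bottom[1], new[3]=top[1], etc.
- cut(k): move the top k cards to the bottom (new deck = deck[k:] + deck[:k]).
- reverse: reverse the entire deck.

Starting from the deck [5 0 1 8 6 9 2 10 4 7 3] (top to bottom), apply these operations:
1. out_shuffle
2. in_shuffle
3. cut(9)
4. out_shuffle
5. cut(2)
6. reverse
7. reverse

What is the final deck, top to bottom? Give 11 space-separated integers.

Answer: 9 0 4 6 5 10 8 3 2 1 7

Derivation:
After op 1 (out_shuffle): [5 2 0 10 1 4 8 7 6 3 9]
After op 2 (in_shuffle): [4 5 8 2 7 0 6 10 3 1 9]
After op 3 (cut(9)): [1 9 4 5 8 2 7 0 6 10 3]
After op 4 (out_shuffle): [1 7 9 0 4 6 5 10 8 3 2]
After op 5 (cut(2)): [9 0 4 6 5 10 8 3 2 1 7]
After op 6 (reverse): [7 1 2 3 8 10 5 6 4 0 9]
After op 7 (reverse): [9 0 4 6 5 10 8 3 2 1 7]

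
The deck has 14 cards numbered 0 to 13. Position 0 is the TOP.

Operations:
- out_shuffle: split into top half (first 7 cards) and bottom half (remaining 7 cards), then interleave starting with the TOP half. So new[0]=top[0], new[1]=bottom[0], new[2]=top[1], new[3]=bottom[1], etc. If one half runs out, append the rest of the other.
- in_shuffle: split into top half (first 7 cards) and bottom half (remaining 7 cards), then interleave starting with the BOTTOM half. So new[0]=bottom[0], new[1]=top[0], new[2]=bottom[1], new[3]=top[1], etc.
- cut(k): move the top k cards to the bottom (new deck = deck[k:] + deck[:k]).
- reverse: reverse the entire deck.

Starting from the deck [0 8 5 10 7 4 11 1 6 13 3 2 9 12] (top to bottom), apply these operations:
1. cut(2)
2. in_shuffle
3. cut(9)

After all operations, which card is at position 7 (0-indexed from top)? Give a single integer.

After op 1 (cut(2)): [5 10 7 4 11 1 6 13 3 2 9 12 0 8]
After op 2 (in_shuffle): [13 5 3 10 2 7 9 4 12 11 0 1 8 6]
After op 3 (cut(9)): [11 0 1 8 6 13 5 3 10 2 7 9 4 12]
Position 7: card 3.

Answer: 3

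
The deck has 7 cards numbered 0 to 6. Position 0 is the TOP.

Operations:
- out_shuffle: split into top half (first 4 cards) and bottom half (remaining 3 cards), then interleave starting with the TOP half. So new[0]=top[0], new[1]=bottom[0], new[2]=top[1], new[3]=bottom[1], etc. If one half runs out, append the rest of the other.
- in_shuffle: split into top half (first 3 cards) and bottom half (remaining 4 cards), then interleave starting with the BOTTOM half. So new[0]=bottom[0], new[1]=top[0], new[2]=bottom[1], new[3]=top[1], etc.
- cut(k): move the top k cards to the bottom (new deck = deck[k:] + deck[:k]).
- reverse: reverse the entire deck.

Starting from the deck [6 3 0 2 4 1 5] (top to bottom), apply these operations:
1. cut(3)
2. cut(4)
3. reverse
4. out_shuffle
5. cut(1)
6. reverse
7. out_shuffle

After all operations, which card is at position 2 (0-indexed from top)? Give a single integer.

Answer: 2

Derivation:
After op 1 (cut(3)): [2 4 1 5 6 3 0]
After op 2 (cut(4)): [6 3 0 2 4 1 5]
After op 3 (reverse): [5 1 4 2 0 3 6]
After op 4 (out_shuffle): [5 0 1 3 4 6 2]
After op 5 (cut(1)): [0 1 3 4 6 2 5]
After op 6 (reverse): [5 2 6 4 3 1 0]
After op 7 (out_shuffle): [5 3 2 1 6 0 4]
Position 2: card 2.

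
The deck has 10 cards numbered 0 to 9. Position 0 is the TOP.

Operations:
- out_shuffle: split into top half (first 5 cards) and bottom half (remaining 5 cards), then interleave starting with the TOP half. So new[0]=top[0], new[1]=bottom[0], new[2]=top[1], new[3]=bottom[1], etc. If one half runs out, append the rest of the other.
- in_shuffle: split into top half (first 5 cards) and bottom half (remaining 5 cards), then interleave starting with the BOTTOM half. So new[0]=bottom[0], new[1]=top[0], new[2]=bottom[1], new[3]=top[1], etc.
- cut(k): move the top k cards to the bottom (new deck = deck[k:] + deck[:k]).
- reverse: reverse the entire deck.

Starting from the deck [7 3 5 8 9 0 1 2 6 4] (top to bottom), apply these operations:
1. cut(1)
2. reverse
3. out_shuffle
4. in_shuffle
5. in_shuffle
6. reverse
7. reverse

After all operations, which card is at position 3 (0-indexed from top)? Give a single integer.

Answer: 7

Derivation:
After op 1 (cut(1)): [3 5 8 9 0 1 2 6 4 7]
After op 2 (reverse): [7 4 6 2 1 0 9 8 5 3]
After op 3 (out_shuffle): [7 0 4 9 6 8 2 5 1 3]
After op 4 (in_shuffle): [8 7 2 0 5 4 1 9 3 6]
After op 5 (in_shuffle): [4 8 1 7 9 2 3 0 6 5]
After op 6 (reverse): [5 6 0 3 2 9 7 1 8 4]
After op 7 (reverse): [4 8 1 7 9 2 3 0 6 5]
Position 3: card 7.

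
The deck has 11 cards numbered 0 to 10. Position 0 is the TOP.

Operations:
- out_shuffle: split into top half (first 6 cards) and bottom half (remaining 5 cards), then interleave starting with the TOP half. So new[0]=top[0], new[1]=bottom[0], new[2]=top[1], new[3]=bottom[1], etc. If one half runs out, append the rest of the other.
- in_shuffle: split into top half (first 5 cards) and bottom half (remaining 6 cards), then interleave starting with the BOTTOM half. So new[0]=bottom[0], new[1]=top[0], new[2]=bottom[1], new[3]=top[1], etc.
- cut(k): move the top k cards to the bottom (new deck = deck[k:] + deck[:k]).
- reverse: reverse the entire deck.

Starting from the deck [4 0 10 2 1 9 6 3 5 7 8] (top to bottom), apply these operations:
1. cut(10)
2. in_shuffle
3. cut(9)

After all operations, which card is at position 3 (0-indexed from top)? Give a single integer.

After op 1 (cut(10)): [8 4 0 10 2 1 9 6 3 5 7]
After op 2 (in_shuffle): [1 8 9 4 6 0 3 10 5 2 7]
After op 3 (cut(9)): [2 7 1 8 9 4 6 0 3 10 5]
Position 3: card 8.

Answer: 8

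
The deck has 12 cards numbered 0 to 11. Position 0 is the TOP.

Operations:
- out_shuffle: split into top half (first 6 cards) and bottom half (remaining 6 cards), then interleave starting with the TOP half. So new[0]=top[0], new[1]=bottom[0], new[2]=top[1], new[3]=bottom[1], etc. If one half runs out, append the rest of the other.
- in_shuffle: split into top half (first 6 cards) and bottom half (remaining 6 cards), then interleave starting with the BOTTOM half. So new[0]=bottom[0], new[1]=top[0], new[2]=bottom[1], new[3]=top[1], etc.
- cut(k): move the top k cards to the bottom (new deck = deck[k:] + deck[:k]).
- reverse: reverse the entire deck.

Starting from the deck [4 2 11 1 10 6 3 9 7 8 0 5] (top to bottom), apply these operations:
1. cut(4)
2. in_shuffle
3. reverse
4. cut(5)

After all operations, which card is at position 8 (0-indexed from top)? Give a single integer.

After op 1 (cut(4)): [10 6 3 9 7 8 0 5 4 2 11 1]
After op 2 (in_shuffle): [0 10 5 6 4 3 2 9 11 7 1 8]
After op 3 (reverse): [8 1 7 11 9 2 3 4 6 5 10 0]
After op 4 (cut(5)): [2 3 4 6 5 10 0 8 1 7 11 9]
Position 8: card 1.

Answer: 1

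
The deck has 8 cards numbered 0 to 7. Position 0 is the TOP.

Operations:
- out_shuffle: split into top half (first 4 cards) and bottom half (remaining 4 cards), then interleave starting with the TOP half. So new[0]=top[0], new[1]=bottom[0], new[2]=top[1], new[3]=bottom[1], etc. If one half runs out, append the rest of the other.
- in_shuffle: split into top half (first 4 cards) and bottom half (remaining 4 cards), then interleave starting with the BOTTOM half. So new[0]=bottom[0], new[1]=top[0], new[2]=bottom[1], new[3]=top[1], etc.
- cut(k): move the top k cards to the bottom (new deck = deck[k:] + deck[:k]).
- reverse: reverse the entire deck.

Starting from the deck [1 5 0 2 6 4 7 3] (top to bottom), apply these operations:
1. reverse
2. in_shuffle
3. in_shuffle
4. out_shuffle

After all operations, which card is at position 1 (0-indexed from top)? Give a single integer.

After op 1 (reverse): [3 7 4 6 2 0 5 1]
After op 2 (in_shuffle): [2 3 0 7 5 4 1 6]
After op 3 (in_shuffle): [5 2 4 3 1 0 6 7]
After op 4 (out_shuffle): [5 1 2 0 4 6 3 7]
Position 1: card 1.

Answer: 1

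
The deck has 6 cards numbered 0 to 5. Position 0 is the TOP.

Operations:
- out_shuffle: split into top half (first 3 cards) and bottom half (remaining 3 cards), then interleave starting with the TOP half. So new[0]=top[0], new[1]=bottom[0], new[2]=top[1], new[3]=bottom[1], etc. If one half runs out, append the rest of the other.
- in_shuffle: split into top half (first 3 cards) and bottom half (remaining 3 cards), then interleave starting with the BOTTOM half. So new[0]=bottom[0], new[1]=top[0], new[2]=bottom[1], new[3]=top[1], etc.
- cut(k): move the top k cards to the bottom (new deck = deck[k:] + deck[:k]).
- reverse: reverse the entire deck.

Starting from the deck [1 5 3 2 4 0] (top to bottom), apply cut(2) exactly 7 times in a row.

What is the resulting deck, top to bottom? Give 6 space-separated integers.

Answer: 3 2 4 0 1 5

Derivation:
After op 1 (cut(2)): [3 2 4 0 1 5]
After op 2 (cut(2)): [4 0 1 5 3 2]
After op 3 (cut(2)): [1 5 3 2 4 0]
After op 4 (cut(2)): [3 2 4 0 1 5]
After op 5 (cut(2)): [4 0 1 5 3 2]
After op 6 (cut(2)): [1 5 3 2 4 0]
After op 7 (cut(2)): [3 2 4 0 1 5]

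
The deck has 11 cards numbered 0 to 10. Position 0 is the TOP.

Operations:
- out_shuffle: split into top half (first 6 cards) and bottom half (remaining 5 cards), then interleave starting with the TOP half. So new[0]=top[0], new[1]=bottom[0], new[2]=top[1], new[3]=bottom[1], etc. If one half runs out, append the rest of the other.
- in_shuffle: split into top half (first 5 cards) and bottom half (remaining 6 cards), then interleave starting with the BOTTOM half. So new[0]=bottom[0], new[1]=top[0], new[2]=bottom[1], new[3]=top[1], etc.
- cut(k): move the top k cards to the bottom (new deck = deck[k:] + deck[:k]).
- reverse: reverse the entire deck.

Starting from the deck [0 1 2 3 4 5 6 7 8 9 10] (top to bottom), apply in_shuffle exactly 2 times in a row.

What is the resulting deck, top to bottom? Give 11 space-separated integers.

Answer: 2 5 8 0 3 6 9 1 4 7 10

Derivation:
After op 1 (in_shuffle): [5 0 6 1 7 2 8 3 9 4 10]
After op 2 (in_shuffle): [2 5 8 0 3 6 9 1 4 7 10]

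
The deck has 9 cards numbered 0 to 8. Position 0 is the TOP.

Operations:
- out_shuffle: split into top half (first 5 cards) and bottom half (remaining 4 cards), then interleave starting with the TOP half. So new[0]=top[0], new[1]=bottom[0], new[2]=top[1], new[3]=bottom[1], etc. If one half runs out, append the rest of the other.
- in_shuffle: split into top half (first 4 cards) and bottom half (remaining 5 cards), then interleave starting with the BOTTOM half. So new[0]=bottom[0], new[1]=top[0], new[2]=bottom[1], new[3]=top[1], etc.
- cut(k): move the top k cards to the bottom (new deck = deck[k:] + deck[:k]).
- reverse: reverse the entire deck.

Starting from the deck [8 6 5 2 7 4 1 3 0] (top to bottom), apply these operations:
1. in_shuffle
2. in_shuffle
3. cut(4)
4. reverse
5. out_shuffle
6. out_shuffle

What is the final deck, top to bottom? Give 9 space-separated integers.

Answer: 8 4 6 1 5 3 2 0 7

Derivation:
After op 1 (in_shuffle): [7 8 4 6 1 5 3 2 0]
After op 2 (in_shuffle): [1 7 5 8 3 4 2 6 0]
After op 3 (cut(4)): [3 4 2 6 0 1 7 5 8]
After op 4 (reverse): [8 5 7 1 0 6 2 4 3]
After op 5 (out_shuffle): [8 6 5 2 7 4 1 3 0]
After op 6 (out_shuffle): [8 4 6 1 5 3 2 0 7]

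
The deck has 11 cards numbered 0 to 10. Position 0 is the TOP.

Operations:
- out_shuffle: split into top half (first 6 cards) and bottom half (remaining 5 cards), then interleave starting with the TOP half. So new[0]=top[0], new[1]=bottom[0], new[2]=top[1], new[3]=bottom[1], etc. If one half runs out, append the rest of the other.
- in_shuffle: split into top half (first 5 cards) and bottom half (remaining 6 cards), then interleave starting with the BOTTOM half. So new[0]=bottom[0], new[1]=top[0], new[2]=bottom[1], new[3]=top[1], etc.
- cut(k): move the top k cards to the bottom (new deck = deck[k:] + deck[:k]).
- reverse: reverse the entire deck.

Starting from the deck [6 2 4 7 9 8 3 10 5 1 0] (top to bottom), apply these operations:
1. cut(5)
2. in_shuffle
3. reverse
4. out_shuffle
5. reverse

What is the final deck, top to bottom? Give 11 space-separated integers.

Answer: 10 0 4 8 5 6 7 3 1 2 9

Derivation:
After op 1 (cut(5)): [8 3 10 5 1 0 6 2 4 7 9]
After op 2 (in_shuffle): [0 8 6 3 2 10 4 5 7 1 9]
After op 3 (reverse): [9 1 7 5 4 10 2 3 6 8 0]
After op 4 (out_shuffle): [9 2 1 3 7 6 5 8 4 0 10]
After op 5 (reverse): [10 0 4 8 5 6 7 3 1 2 9]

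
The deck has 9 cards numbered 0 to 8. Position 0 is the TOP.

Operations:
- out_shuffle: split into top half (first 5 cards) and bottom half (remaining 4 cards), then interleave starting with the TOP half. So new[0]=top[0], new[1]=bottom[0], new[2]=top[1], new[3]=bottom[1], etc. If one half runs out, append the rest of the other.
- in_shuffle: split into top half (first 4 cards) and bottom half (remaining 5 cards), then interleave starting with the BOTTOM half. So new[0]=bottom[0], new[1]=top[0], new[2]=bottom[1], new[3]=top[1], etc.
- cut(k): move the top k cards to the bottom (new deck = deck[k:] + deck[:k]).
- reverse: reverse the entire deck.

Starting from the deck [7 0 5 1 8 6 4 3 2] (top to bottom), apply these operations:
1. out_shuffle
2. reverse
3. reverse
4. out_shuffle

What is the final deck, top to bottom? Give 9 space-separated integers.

Answer: 7 3 6 1 0 2 4 8 5

Derivation:
After op 1 (out_shuffle): [7 6 0 4 5 3 1 2 8]
After op 2 (reverse): [8 2 1 3 5 4 0 6 7]
After op 3 (reverse): [7 6 0 4 5 3 1 2 8]
After op 4 (out_shuffle): [7 3 6 1 0 2 4 8 5]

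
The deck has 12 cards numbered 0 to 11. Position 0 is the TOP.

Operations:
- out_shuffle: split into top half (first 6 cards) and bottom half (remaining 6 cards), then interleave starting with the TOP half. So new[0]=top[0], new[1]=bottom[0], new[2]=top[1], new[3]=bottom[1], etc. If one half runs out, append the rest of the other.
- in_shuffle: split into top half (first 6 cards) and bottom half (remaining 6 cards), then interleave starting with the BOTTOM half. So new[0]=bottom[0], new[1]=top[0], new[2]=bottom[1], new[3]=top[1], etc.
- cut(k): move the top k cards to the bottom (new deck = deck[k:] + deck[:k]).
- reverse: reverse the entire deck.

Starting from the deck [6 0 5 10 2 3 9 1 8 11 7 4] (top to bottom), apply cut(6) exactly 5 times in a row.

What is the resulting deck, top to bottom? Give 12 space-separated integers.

Answer: 9 1 8 11 7 4 6 0 5 10 2 3

Derivation:
After op 1 (cut(6)): [9 1 8 11 7 4 6 0 5 10 2 3]
After op 2 (cut(6)): [6 0 5 10 2 3 9 1 8 11 7 4]
After op 3 (cut(6)): [9 1 8 11 7 4 6 0 5 10 2 3]
After op 4 (cut(6)): [6 0 5 10 2 3 9 1 8 11 7 4]
After op 5 (cut(6)): [9 1 8 11 7 4 6 0 5 10 2 3]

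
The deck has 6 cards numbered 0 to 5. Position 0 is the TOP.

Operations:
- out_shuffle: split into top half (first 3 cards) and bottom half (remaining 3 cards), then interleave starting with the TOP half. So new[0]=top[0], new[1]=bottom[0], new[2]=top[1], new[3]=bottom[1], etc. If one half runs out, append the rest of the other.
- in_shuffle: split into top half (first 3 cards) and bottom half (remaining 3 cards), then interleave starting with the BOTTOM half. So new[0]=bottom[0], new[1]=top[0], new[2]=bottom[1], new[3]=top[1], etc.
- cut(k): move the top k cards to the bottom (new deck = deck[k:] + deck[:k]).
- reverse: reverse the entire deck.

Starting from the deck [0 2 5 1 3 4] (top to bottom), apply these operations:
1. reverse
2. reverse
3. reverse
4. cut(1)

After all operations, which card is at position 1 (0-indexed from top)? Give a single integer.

After op 1 (reverse): [4 3 1 5 2 0]
After op 2 (reverse): [0 2 5 1 3 4]
After op 3 (reverse): [4 3 1 5 2 0]
After op 4 (cut(1)): [3 1 5 2 0 4]
Position 1: card 1.

Answer: 1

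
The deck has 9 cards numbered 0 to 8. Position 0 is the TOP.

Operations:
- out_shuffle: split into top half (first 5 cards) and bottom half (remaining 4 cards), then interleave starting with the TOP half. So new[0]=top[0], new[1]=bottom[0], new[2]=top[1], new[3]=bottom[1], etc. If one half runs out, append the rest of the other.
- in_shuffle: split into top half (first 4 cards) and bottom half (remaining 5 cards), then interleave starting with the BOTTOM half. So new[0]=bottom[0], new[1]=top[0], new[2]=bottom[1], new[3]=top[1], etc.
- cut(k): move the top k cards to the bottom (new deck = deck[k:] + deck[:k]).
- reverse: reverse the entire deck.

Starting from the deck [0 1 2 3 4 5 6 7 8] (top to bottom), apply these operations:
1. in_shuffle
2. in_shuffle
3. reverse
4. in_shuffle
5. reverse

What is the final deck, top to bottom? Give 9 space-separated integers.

Answer: 6 5 4 3 2 1 0 8 7

Derivation:
After op 1 (in_shuffle): [4 0 5 1 6 2 7 3 8]
After op 2 (in_shuffle): [6 4 2 0 7 5 3 1 8]
After op 3 (reverse): [8 1 3 5 7 0 2 4 6]
After op 4 (in_shuffle): [7 8 0 1 2 3 4 5 6]
After op 5 (reverse): [6 5 4 3 2 1 0 8 7]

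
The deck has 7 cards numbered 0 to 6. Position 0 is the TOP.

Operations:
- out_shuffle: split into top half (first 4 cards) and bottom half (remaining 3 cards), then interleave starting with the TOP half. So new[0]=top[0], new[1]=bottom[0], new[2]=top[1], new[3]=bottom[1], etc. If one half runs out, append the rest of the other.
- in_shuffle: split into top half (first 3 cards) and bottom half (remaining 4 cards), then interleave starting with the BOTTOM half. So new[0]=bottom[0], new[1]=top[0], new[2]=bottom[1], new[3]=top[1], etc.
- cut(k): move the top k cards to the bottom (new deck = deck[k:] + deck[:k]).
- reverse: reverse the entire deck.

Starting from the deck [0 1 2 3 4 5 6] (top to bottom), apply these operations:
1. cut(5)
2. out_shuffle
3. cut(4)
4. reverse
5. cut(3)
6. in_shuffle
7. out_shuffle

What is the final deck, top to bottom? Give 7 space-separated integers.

Answer: 0 6 5 4 3 2 1

Derivation:
After op 1 (cut(5)): [5 6 0 1 2 3 4]
After op 2 (out_shuffle): [5 2 6 3 0 4 1]
After op 3 (cut(4)): [0 4 1 5 2 6 3]
After op 4 (reverse): [3 6 2 5 1 4 0]
After op 5 (cut(3)): [5 1 4 0 3 6 2]
After op 6 (in_shuffle): [0 5 3 1 6 4 2]
After op 7 (out_shuffle): [0 6 5 4 3 2 1]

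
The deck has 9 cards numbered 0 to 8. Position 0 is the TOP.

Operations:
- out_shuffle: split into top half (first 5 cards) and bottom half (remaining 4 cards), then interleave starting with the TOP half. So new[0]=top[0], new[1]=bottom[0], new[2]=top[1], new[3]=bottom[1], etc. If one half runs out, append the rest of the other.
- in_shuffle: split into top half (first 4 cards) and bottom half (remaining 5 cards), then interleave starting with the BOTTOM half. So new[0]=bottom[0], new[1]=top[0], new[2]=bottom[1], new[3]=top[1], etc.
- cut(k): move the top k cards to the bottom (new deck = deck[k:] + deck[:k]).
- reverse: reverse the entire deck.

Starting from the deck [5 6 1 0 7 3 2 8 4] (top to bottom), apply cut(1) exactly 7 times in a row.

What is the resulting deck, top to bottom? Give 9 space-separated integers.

Answer: 8 4 5 6 1 0 7 3 2

Derivation:
After op 1 (cut(1)): [6 1 0 7 3 2 8 4 5]
After op 2 (cut(1)): [1 0 7 3 2 8 4 5 6]
After op 3 (cut(1)): [0 7 3 2 8 4 5 6 1]
After op 4 (cut(1)): [7 3 2 8 4 5 6 1 0]
After op 5 (cut(1)): [3 2 8 4 5 6 1 0 7]
After op 6 (cut(1)): [2 8 4 5 6 1 0 7 3]
After op 7 (cut(1)): [8 4 5 6 1 0 7 3 2]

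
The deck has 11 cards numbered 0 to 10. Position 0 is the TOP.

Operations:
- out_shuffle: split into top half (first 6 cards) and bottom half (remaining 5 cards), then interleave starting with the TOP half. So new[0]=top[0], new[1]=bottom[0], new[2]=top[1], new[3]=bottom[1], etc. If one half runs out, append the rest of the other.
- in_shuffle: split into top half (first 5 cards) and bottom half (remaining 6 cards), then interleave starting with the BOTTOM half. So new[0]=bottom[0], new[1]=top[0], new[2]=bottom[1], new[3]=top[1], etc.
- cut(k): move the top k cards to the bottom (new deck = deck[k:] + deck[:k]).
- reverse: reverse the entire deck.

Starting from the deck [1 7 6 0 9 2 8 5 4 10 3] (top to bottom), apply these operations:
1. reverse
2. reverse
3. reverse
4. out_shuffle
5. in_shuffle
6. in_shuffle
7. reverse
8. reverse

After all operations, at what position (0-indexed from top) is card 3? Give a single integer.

Answer: 3

Derivation:
After op 1 (reverse): [3 10 4 5 8 2 9 0 6 7 1]
After op 2 (reverse): [1 7 6 0 9 2 8 5 4 10 3]
After op 3 (reverse): [3 10 4 5 8 2 9 0 6 7 1]
After op 4 (out_shuffle): [3 9 10 0 4 6 5 7 8 1 2]
After op 5 (in_shuffle): [6 3 5 9 7 10 8 0 1 4 2]
After op 6 (in_shuffle): [10 6 8 3 0 5 1 9 4 7 2]
After op 7 (reverse): [2 7 4 9 1 5 0 3 8 6 10]
After op 8 (reverse): [10 6 8 3 0 5 1 9 4 7 2]
Card 3 is at position 3.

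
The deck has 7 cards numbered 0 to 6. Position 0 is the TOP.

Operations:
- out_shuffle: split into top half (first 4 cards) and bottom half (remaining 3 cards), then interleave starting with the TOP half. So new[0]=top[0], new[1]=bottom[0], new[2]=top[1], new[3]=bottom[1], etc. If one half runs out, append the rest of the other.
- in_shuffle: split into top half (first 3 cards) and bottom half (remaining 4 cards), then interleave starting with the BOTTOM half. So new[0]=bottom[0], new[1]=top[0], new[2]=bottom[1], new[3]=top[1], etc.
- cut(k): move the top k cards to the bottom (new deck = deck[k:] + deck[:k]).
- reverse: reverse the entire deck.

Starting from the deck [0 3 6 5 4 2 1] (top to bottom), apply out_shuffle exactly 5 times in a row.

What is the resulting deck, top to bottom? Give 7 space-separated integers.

Answer: 0 6 4 1 3 5 2

Derivation:
After op 1 (out_shuffle): [0 4 3 2 6 1 5]
After op 2 (out_shuffle): [0 6 4 1 3 5 2]
After op 3 (out_shuffle): [0 3 6 5 4 2 1]
After op 4 (out_shuffle): [0 4 3 2 6 1 5]
After op 5 (out_shuffle): [0 6 4 1 3 5 2]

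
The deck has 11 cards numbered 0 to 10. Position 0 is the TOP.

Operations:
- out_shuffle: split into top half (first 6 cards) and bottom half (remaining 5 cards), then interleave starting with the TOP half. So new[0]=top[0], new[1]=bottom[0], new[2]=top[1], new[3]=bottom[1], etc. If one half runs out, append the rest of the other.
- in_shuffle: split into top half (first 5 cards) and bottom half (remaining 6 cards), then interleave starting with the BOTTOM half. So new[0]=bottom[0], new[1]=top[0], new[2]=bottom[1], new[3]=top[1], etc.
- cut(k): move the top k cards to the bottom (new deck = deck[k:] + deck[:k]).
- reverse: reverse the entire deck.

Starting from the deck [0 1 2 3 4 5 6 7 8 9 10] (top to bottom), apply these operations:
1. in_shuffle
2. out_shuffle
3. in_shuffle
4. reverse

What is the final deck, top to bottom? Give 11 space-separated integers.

Answer: 2 6 10 3 7 0 4 8 1 5 9

Derivation:
After op 1 (in_shuffle): [5 0 6 1 7 2 8 3 9 4 10]
After op 2 (out_shuffle): [5 8 0 3 6 9 1 4 7 10 2]
After op 3 (in_shuffle): [9 5 1 8 4 0 7 3 10 6 2]
After op 4 (reverse): [2 6 10 3 7 0 4 8 1 5 9]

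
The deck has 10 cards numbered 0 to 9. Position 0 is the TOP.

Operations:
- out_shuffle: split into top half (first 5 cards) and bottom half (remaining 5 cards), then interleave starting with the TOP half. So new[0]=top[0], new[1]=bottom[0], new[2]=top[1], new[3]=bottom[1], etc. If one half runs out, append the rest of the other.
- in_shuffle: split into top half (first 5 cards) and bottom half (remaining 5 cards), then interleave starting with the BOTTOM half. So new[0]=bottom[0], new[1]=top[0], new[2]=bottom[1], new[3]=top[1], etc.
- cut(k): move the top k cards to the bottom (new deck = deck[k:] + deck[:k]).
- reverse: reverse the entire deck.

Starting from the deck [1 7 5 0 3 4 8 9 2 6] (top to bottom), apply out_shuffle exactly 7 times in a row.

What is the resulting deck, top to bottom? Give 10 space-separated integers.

Answer: 1 4 7 8 5 9 0 2 3 6

Derivation:
After op 1 (out_shuffle): [1 4 7 8 5 9 0 2 3 6]
After op 2 (out_shuffle): [1 9 4 0 7 2 8 3 5 6]
After op 3 (out_shuffle): [1 2 9 8 4 3 0 5 7 6]
After op 4 (out_shuffle): [1 3 2 0 9 5 8 7 4 6]
After op 5 (out_shuffle): [1 5 3 8 2 7 0 4 9 6]
After op 6 (out_shuffle): [1 7 5 0 3 4 8 9 2 6]
After op 7 (out_shuffle): [1 4 7 8 5 9 0 2 3 6]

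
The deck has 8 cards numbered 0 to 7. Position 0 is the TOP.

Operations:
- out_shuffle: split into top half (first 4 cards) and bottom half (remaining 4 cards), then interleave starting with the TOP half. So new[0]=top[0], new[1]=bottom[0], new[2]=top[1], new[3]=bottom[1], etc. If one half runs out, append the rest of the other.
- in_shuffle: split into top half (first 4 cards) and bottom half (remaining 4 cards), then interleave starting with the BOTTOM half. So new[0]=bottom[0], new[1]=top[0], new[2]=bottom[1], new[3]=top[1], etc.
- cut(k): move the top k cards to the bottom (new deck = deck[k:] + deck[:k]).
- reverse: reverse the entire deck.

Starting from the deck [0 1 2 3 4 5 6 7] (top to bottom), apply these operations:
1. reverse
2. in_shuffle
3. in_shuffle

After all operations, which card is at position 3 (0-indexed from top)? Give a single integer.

After op 1 (reverse): [7 6 5 4 3 2 1 0]
After op 2 (in_shuffle): [3 7 2 6 1 5 0 4]
After op 3 (in_shuffle): [1 3 5 7 0 2 4 6]
Position 3: card 7.

Answer: 7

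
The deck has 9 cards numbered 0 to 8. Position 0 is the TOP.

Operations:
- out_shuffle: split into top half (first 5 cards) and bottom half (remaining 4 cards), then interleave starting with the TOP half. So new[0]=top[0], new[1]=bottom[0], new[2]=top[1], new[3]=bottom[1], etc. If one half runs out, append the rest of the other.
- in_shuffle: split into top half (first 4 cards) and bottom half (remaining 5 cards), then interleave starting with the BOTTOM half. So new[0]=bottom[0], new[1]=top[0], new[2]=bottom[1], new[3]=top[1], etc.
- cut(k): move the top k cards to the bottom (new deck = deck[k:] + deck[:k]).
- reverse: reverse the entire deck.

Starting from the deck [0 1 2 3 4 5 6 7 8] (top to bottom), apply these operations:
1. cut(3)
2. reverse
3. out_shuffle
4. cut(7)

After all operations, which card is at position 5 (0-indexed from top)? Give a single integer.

After op 1 (cut(3)): [3 4 5 6 7 8 0 1 2]
After op 2 (reverse): [2 1 0 8 7 6 5 4 3]
After op 3 (out_shuffle): [2 6 1 5 0 4 8 3 7]
After op 4 (cut(7)): [3 7 2 6 1 5 0 4 8]
Position 5: card 5.

Answer: 5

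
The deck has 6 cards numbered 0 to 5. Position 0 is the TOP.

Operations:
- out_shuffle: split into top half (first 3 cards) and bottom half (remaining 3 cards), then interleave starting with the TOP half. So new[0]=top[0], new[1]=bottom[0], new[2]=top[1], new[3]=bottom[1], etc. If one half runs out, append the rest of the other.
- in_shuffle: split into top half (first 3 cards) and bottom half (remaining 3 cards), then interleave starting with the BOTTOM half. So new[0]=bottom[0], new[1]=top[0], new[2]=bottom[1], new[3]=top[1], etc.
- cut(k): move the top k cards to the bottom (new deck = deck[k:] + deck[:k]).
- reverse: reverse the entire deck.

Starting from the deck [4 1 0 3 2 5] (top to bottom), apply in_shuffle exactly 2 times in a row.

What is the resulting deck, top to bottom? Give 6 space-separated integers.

After op 1 (in_shuffle): [3 4 2 1 5 0]
After op 2 (in_shuffle): [1 3 5 4 0 2]

Answer: 1 3 5 4 0 2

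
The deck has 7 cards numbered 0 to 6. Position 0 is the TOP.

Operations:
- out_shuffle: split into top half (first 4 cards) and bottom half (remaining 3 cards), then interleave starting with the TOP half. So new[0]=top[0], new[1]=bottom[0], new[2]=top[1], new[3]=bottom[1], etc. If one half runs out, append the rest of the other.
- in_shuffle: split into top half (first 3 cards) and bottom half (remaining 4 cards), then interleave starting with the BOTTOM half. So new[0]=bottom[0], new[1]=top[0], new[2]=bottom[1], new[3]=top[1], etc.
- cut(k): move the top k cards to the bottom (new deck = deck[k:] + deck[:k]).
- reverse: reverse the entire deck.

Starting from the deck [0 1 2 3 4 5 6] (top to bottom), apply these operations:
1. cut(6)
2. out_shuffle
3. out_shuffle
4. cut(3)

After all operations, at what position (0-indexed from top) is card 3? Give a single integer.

After op 1 (cut(6)): [6 0 1 2 3 4 5]
After op 2 (out_shuffle): [6 3 0 4 1 5 2]
After op 3 (out_shuffle): [6 1 3 5 0 2 4]
After op 4 (cut(3)): [5 0 2 4 6 1 3]
Card 3 is at position 6.

Answer: 6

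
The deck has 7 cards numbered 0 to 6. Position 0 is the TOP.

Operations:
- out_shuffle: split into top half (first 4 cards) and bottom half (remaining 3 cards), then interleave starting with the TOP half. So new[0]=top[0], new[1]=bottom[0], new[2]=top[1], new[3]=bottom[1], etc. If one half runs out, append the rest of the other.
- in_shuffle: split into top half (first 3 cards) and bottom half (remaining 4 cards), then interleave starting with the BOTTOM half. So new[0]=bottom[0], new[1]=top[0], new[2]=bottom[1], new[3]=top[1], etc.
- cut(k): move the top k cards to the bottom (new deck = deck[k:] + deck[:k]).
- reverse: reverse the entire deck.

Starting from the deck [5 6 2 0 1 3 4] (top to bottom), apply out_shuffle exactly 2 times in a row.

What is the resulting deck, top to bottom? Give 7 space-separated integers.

Answer: 5 2 1 4 6 0 3

Derivation:
After op 1 (out_shuffle): [5 1 6 3 2 4 0]
After op 2 (out_shuffle): [5 2 1 4 6 0 3]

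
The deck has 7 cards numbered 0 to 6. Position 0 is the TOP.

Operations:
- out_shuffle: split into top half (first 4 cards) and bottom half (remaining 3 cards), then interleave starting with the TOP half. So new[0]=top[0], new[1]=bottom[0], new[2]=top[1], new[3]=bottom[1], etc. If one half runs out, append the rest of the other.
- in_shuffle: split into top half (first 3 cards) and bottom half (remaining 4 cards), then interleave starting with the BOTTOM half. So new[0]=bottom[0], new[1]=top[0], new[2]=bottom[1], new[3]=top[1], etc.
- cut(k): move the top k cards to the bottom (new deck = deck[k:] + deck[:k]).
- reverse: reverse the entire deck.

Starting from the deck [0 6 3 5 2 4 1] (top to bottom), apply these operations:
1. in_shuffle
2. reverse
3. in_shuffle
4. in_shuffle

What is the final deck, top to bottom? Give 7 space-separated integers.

After op 1 (in_shuffle): [5 0 2 6 4 3 1]
After op 2 (reverse): [1 3 4 6 2 0 5]
After op 3 (in_shuffle): [6 1 2 3 0 4 5]
After op 4 (in_shuffle): [3 6 0 1 4 2 5]

Answer: 3 6 0 1 4 2 5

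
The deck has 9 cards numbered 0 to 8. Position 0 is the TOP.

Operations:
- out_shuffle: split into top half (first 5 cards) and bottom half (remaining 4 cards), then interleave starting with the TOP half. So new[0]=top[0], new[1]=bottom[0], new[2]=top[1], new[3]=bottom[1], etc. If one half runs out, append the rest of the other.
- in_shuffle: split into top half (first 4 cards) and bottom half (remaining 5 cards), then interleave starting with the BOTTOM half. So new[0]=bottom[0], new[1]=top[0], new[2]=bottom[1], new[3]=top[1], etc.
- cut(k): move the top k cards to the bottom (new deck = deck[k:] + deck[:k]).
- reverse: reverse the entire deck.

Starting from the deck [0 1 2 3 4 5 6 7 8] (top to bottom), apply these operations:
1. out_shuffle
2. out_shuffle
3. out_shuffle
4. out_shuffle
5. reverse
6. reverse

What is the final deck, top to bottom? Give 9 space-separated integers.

After op 1 (out_shuffle): [0 5 1 6 2 7 3 8 4]
After op 2 (out_shuffle): [0 7 5 3 1 8 6 4 2]
After op 3 (out_shuffle): [0 8 7 6 5 4 3 2 1]
After op 4 (out_shuffle): [0 4 8 3 7 2 6 1 5]
After op 5 (reverse): [5 1 6 2 7 3 8 4 0]
After op 6 (reverse): [0 4 8 3 7 2 6 1 5]

Answer: 0 4 8 3 7 2 6 1 5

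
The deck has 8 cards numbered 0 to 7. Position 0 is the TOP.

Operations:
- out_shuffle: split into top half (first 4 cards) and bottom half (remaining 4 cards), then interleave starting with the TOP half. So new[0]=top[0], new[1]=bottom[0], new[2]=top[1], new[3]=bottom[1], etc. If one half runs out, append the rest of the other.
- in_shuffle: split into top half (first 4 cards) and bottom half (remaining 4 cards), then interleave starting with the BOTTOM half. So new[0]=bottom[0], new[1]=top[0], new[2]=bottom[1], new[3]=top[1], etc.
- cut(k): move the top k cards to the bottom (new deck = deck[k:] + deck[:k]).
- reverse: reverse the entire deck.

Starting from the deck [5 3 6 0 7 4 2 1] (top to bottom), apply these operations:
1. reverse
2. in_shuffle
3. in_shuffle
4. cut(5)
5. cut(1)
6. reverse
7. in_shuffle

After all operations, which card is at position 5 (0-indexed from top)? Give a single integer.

After op 1 (reverse): [1 2 4 7 0 6 3 5]
After op 2 (in_shuffle): [0 1 6 2 3 4 5 7]
After op 3 (in_shuffle): [3 0 4 1 5 6 7 2]
After op 4 (cut(5)): [6 7 2 3 0 4 1 5]
After op 5 (cut(1)): [7 2 3 0 4 1 5 6]
After op 6 (reverse): [6 5 1 4 0 3 2 7]
After op 7 (in_shuffle): [0 6 3 5 2 1 7 4]
Position 5: card 1.

Answer: 1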